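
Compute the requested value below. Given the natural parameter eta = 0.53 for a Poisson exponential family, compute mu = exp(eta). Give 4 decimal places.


Expectation parameter for Poisson exponential family:
mu = exp(eta).
eta = 0.53.
mu = exp(0.53) = 1.6989

1.6989


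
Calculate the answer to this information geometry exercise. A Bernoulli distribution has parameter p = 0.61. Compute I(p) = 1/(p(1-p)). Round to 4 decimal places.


For Bernoulli(p), Fisher information is I(p) = 1/(p*(1-p)).
p = 0.61, 1-p = 0.39.
p*(1-p) = 0.2379.
I(p) = 1/0.2379 = 4.2034

4.2034


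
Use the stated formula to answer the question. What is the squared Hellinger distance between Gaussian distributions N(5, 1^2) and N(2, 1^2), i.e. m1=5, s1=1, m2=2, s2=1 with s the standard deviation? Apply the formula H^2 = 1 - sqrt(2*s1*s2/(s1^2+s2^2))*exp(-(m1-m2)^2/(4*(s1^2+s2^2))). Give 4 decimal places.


Squared Hellinger distance for Gaussians:
H^2 = 1 - sqrt(2*s1*s2/(s1^2+s2^2)) * exp(-(m1-m2)^2/(4*(s1^2+s2^2))).
s1^2 = 1, s2^2 = 1, s1^2+s2^2 = 2.
sqrt(2*1*1/(2)) = 1.0.
(m1-m2)^2 = (3)^2 = 9.
exp(-9/(4*2)) = exp(-1.125) = 0.324652.
H^2 = 1 - 1.0*0.324652 = 0.6753

0.6753


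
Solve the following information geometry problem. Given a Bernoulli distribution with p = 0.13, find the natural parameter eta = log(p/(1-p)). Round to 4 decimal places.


Natural parameter for Bernoulli: eta = log(p/(1-p)).
p = 0.13, 1-p = 0.87.
p/(1-p) = 0.149425.
eta = log(0.149425) = -1.9010

-1.9010


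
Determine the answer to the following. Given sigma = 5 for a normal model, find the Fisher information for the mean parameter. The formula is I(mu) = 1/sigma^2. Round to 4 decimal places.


The Fisher information for the mean of a normal distribution is I(mu) = 1/sigma^2.
sigma = 5, so sigma^2 = 25.
I(mu) = 1/25 = 0.0400

0.0400


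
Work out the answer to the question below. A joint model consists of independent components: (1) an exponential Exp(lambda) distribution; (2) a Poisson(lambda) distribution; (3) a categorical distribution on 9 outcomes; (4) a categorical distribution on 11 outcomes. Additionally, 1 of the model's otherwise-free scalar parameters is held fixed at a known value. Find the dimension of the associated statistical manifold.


The dimension of a statistical manifold equals the number of free
(independent) real parameters of the model. For a product of independent
blocks the parameter counts add.
- exponential (lambda): 1.
- Poisson (lambda): 1.
- categorical on 9 outcomes (probabilities sum to 1): 9-1 = 8.
- categorical on 11 outcomes (probabilities sum to 1): 11-1 = 10.
Total = 1 + 1 + 8 + 10 = 20.
1 parameter(s) fixed at known values: 20 - 1 = 19.
Dimension = 19

19


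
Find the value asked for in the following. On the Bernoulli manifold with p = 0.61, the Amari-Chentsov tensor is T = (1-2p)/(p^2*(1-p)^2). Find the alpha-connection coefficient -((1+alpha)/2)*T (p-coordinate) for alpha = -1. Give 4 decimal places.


Skewness (Amari-Chentsov) tensor: T = (1-2p)/(p^2*(1-p)^2).
p = 0.61, 1-2p = -0.22, p^2 = 0.3721, (1-p)^2 = 0.1521.
T = -0.22/(0.3721 * 0.1521) = -3.887172.
In the p-coordinate, Gamma^(alpha) = Gamma^(0) - (alpha/2)*T with Gamma^(0) = (1/2)*g'(p) = -T/2,
so Gamma^(alpha) = -((1+alpha)/2)*T.
alpha = -1, -(1+alpha)/2 = 0.0.
Gamma = 0.0 * -3.887172 = 0.0000

0.0000


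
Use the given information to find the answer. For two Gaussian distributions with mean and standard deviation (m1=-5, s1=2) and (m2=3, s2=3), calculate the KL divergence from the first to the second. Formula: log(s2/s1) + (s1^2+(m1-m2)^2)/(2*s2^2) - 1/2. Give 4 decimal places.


KL divergence between normal distributions:
KL = log(s2/s1) + (s1^2 + (m1-m2)^2)/(2*s2^2) - 1/2.
log(3/2) = 0.405465.
(2^2 + (-5-3)^2)/(2*3^2) = (4 + 64)/18 = 3.777778.
KL = 0.405465 + 3.777778 - 0.5 = 3.6832

3.6832


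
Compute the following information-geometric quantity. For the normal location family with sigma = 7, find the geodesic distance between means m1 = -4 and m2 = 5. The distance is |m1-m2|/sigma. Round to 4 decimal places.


On the fixed-variance normal subfamily, geodesic distance = |m1-m2|/sigma.
|-4 - 5| = 9.
sigma = 7.
d = 9/7 = 1.2857

1.2857


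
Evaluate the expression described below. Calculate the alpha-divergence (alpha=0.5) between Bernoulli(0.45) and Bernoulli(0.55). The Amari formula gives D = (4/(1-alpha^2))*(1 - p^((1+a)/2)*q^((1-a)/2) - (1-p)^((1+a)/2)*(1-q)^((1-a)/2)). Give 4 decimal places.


Amari alpha-divergence:
D = (4/(1-alpha^2))*(1 - p^((1+a)/2)*q^((1-a)/2) - (1-p)^((1+a)/2)*(1-q)^((1-a)/2)).
alpha = 0.5, p = 0.45, q = 0.55.
e1 = (1+alpha)/2 = 0.75, e2 = (1-alpha)/2 = 0.25.
t1 = p^e1 * q^e2 = 0.45^0.75 * 0.55^0.25 = 0.473151.
t2 = (1-p)^e1 * (1-q)^e2 = 0.55^0.75 * 0.45^0.25 = 0.523088.
4/(1-alpha^2) = 5.333333.
D = 5.333333*(1 - 0.473151 - 0.523088) = 0.0201

0.0201


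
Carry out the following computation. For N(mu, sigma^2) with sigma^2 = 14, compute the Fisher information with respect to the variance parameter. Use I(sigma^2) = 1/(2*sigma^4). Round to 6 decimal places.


Fisher information for variance: I(sigma^2) = 1/(2*sigma^4).
sigma^2 = 14, so sigma^4 = 196.
I = 1/(2*196) = 1/392 = 0.002551

0.002551


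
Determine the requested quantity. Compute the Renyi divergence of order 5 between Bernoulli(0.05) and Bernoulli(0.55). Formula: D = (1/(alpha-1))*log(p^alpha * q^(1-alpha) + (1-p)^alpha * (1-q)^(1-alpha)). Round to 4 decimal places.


Renyi divergence of order alpha between Bernoulli distributions:
D = (1/(alpha-1))*log(p^alpha * q^(1-alpha) + (1-p)^alpha * (1-q)^(1-alpha)).
alpha = 5, p = 0.05, q = 0.55.
p^alpha * q^(1-alpha) = 0.05^5 * 0.55^-4 = 3e-06.
(1-p)^alpha * (1-q)^(1-alpha) = 0.95^5 * 0.45^-4 = 18.869829.
sum = 3e-06 + 18.869829 = 18.869833.
D = (1/4)*log(18.869833) = 0.7344

0.7344


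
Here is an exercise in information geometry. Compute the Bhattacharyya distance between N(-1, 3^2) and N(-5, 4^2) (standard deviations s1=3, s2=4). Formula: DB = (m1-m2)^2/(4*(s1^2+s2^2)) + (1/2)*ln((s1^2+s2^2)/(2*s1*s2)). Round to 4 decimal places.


Bhattacharyya distance between two Gaussians:
DB = (m1-m2)^2/(4*(s1^2+s2^2)) + (1/2)*ln((s1^2+s2^2)/(2*s1*s2)).
(m1-m2)^2 = (4)^2 = 16.
s1^2+s2^2 = 9 + 16 = 25.
term1 = 16/100 = 0.16.
term2 = 0.5*ln(25/24.0) = 0.020411.
DB = 0.16 + 0.020411 = 0.1804

0.1804


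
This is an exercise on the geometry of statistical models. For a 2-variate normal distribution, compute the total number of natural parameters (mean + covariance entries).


Exponential family dimension calculation:
For 2-dim MVN: mean has 2 params, covariance has 2*3/2 = 3 unique entries.
Total dim = 2 + 3 = 5.

5


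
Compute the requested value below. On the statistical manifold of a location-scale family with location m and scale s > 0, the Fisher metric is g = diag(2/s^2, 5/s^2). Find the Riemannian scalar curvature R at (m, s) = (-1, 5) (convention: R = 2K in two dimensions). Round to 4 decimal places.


The metric has the form g = (A dm^2 + B ds^2)/s^2 with A = 2, B = 5.
Substitute u = sqrt(A/B)*m: g = B*(du^2 + ds^2)/s^2, i.e. B times the
Poincare upper half-plane metric, which has constant Gaussian curvature -1.
Scaling a 2D metric by a constant c divides the Gaussian curvature by c,
so K = -1/B = -1/(5) = -0.2000 everywhere (the point (m, s) = (-1, 5) is irrelevant:
the curvature is constant).
Scalar curvature in dimension 2: R = 2K = -2/(5) = -0.4000.

-0.4000


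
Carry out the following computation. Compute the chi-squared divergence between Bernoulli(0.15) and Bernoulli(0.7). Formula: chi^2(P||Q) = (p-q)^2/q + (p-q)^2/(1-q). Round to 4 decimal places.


Chi-squared divergence between Bernoulli distributions:
chi^2 = (p-q)^2/q + (p-q)^2/(1-q).
p = 0.15, q = 0.7, p-q = -0.55.
(p-q)^2 = 0.3025.
term1 = 0.3025/0.7 = 0.432143.
term2 = 0.3025/0.3 = 1.008333.
chi^2 = 0.432143 + 1.008333 = 1.4405

1.4405


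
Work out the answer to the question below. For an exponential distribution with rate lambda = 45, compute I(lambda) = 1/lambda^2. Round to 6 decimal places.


Fisher information for exponential: I(lambda) = 1/lambda^2.
lambda = 45, lambda^2 = 2025.
I = 1/2025 = 0.000494

0.000494


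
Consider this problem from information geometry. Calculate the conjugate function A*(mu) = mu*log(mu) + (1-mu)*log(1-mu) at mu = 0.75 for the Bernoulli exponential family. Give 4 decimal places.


Legendre transform for Bernoulli:
A*(mu) = mu*log(mu) + (1-mu)*log(1-mu).
mu = 0.75, 1-mu = 0.25.
mu*log(mu) = 0.75*log(0.75) = -0.215762.
(1-mu)*log(1-mu) = 0.25*log(0.25) = -0.346574.
A* = -0.215762 + -0.346574 = -0.5623

-0.5623


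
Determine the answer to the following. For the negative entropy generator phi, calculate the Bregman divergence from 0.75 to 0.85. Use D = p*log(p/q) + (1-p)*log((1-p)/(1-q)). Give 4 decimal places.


Bregman divergence with negative entropy generator:
D = p*log(p/q) + (1-p)*log((1-p)/(1-q)).
p = 0.75, q = 0.85.
p*log(p/q) = 0.75*log(0.75/0.85) = -0.093872.
(1-p)*log((1-p)/(1-q)) = 0.25*log(0.25/0.15) = 0.127706.
D = -0.093872 + 0.127706 = 0.0338

0.0338


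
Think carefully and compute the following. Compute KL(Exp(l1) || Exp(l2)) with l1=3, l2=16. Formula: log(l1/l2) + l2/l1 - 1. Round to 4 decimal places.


KL divergence for exponential family:
KL = log(l1/l2) + l2/l1 - 1.
log(3/16) = -1.673976.
16/3 = 5.333333.
KL = -1.673976 + 5.333333 - 1 = 2.6594

2.6594


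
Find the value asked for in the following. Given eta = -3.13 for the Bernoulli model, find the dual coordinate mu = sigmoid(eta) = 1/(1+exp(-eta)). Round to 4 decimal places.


Dual coordinate (expectation parameter) for Bernoulli:
mu = 1/(1+exp(-eta)).
eta = -3.13.
exp(-eta) = exp(3.13) = 22.87398.
mu = 1/(1+22.87398) = 0.0419

0.0419


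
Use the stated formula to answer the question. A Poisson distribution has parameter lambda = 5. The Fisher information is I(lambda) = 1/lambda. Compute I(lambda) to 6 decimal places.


Fisher information for Poisson: I(lambda) = 1/lambda.
lambda = 5.
I(lambda) = 1/5 = 0.200000

0.200000


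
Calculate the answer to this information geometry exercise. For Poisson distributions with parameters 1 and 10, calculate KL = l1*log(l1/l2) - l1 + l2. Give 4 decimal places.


KL divergence for Poisson:
KL = l1*log(l1/l2) - l1 + l2.
l1 = 1, l2 = 10.
log(1/10) = -2.302585.
l1*log(l1/l2) = 1 * -2.302585 = -2.302585.
KL = -2.302585 - 1 + 10 = 6.6974

6.6974


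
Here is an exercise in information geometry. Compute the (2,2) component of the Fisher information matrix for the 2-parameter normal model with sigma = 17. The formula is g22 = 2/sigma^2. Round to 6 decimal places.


For the 2-parameter normal family, the Fisher metric has:
  g11 = 1/sigma^2, g22 = 2/sigma^2.
sigma = 17, sigma^2 = 289.
g22 = 0.006920

0.006920


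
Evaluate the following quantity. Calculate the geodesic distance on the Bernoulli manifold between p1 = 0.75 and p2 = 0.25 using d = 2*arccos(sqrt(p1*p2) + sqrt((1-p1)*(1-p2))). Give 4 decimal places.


Geodesic distance on Bernoulli manifold:
d(p1,p2) = 2*arccos(sqrt(p1*p2) + sqrt((1-p1)*(1-p2))).
sqrt(p1*p2) = sqrt(0.75*0.25) = 0.433013.
sqrt((1-p1)*(1-p2)) = sqrt(0.25*0.75) = 0.433013.
arg = 0.433013 + 0.433013 = 0.866025.
d = 2*arccos(0.866025) = 1.0472

1.0472


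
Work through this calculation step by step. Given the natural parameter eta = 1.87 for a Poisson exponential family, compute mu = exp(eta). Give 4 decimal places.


Expectation parameter for Poisson exponential family:
mu = exp(eta).
eta = 1.87.
mu = exp(1.87) = 6.4883

6.4883


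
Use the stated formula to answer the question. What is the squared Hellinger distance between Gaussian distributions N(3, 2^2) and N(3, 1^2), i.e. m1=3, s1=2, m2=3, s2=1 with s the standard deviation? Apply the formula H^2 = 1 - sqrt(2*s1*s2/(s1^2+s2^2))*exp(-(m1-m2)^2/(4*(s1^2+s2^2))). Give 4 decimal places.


Squared Hellinger distance for Gaussians:
H^2 = 1 - sqrt(2*s1*s2/(s1^2+s2^2)) * exp(-(m1-m2)^2/(4*(s1^2+s2^2))).
s1^2 = 4, s2^2 = 1, s1^2+s2^2 = 5.
sqrt(2*2*1/(5)) = 0.894427.
(m1-m2)^2 = (0)^2 = 0.
exp(-0/(4*5)) = exp(0.0) = 1.0.
H^2 = 1 - 0.894427*1.0 = 0.1056

0.1056


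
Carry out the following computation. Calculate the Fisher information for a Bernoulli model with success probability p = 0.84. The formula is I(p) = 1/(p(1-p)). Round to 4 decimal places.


For Bernoulli(p), Fisher information is I(p) = 1/(p*(1-p)).
p = 0.84, 1-p = 0.16.
p*(1-p) = 0.1344.
I(p) = 1/0.1344 = 7.4405

7.4405


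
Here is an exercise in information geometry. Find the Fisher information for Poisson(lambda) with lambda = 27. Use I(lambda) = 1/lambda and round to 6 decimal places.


Fisher information for Poisson: I(lambda) = 1/lambda.
lambda = 27.
I(lambda) = 1/27 = 0.037037

0.037037


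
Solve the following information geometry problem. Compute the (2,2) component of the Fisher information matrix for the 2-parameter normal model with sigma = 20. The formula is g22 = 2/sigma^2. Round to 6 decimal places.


For the 2-parameter normal family, the Fisher metric has:
  g11 = 1/sigma^2, g22 = 2/sigma^2.
sigma = 20, sigma^2 = 400.
g22 = 0.005000

0.005000


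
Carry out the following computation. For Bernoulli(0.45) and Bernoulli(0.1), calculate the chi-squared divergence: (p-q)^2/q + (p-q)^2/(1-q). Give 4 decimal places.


Chi-squared divergence between Bernoulli distributions:
chi^2 = (p-q)^2/q + (p-q)^2/(1-q).
p = 0.45, q = 0.1, p-q = 0.35.
(p-q)^2 = 0.1225.
term1 = 0.1225/0.1 = 1.225.
term2 = 0.1225/0.9 = 0.136111.
chi^2 = 1.225 + 0.136111 = 1.3611

1.3611


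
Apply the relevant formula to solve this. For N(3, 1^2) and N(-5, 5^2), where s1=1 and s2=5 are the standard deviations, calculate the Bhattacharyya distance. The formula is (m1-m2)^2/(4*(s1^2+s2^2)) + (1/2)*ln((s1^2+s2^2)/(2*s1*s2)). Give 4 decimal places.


Bhattacharyya distance between two Gaussians:
DB = (m1-m2)^2/(4*(s1^2+s2^2)) + (1/2)*ln((s1^2+s2^2)/(2*s1*s2)).
(m1-m2)^2 = (8)^2 = 64.
s1^2+s2^2 = 1 + 25 = 26.
term1 = 64/104 = 0.615385.
term2 = 0.5*ln(26/10.0) = 0.477756.
DB = 0.615385 + 0.477756 = 1.0931

1.0931


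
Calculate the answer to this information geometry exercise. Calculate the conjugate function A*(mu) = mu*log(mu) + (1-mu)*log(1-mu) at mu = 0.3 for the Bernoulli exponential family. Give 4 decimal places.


Legendre transform for Bernoulli:
A*(mu) = mu*log(mu) + (1-mu)*log(1-mu).
mu = 0.3, 1-mu = 0.7.
mu*log(mu) = 0.3*log(0.3) = -0.361192.
(1-mu)*log(1-mu) = 0.7*log(0.7) = -0.249672.
A* = -0.361192 + -0.249672 = -0.6109

-0.6109


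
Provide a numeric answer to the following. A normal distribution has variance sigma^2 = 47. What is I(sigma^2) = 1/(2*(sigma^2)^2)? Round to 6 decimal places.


Fisher information for variance: I(sigma^2) = 1/(2*sigma^4).
sigma^2 = 47, so sigma^4 = 2209.
I = 1/(2*2209) = 1/4418 = 0.000226

0.000226


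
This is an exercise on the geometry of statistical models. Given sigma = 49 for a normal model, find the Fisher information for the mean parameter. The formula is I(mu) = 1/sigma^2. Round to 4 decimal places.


The Fisher information for the mean of a normal distribution is I(mu) = 1/sigma^2.
sigma = 49, so sigma^2 = 2401.
I(mu) = 1/2401 = 0.0004

0.0004


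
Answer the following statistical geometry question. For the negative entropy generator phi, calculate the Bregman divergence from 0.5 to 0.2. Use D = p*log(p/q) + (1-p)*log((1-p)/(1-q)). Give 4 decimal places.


Bregman divergence with negative entropy generator:
D = p*log(p/q) + (1-p)*log((1-p)/(1-q)).
p = 0.5, q = 0.2.
p*log(p/q) = 0.5*log(0.5/0.2) = 0.458145.
(1-p)*log((1-p)/(1-q)) = 0.5*log(0.5/0.8) = -0.235002.
D = 0.458145 + -0.235002 = 0.2231

0.2231


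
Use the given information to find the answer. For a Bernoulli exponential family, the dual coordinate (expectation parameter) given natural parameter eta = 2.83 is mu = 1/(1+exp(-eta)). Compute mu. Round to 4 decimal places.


Dual coordinate (expectation parameter) for Bernoulli:
mu = 1/(1+exp(-eta)).
eta = 2.83.
exp(-eta) = exp(-2.83) = 0.059013.
mu = 1/(1+0.059013) = 0.9443

0.9443


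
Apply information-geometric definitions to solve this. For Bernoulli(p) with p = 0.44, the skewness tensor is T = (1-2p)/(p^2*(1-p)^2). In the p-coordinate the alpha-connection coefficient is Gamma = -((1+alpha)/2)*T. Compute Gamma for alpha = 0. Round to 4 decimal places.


Skewness (Amari-Chentsov) tensor: T = (1-2p)/(p^2*(1-p)^2).
p = 0.44, 1-2p = 0.12, p^2 = 0.1936, (1-p)^2 = 0.3136.
T = 0.12/(0.1936 * 0.3136) = 1.976514.
In the p-coordinate, Gamma^(alpha) = Gamma^(0) - (alpha/2)*T with Gamma^(0) = (1/2)*g'(p) = -T/2,
so Gamma^(alpha) = -((1+alpha)/2)*T.
alpha = 0, -(1+alpha)/2 = -0.5.
Gamma = -0.5 * 1.976514 = -0.9883

-0.9883


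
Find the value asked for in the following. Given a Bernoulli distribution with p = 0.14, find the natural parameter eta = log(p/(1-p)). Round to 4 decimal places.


Natural parameter for Bernoulli: eta = log(p/(1-p)).
p = 0.14, 1-p = 0.86.
p/(1-p) = 0.162791.
eta = log(0.162791) = -1.8153

-1.8153


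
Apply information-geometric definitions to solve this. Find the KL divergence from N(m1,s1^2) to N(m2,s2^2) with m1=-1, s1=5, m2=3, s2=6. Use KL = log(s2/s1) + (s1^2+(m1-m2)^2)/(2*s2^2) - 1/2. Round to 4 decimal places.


KL divergence between normal distributions:
KL = log(s2/s1) + (s1^2 + (m1-m2)^2)/(2*s2^2) - 1/2.
log(6/5) = 0.182322.
(5^2 + (-1-3)^2)/(2*6^2) = (25 + 16)/72 = 0.569444.
KL = 0.182322 + 0.569444 - 0.5 = 0.2518

0.2518


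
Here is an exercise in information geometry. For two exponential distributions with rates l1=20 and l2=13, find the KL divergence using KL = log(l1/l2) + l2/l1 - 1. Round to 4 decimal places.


KL divergence for exponential family:
KL = log(l1/l2) + l2/l1 - 1.
log(20/13) = 0.430783.
13/20 = 0.65.
KL = 0.430783 + 0.65 - 1 = 0.0808

0.0808


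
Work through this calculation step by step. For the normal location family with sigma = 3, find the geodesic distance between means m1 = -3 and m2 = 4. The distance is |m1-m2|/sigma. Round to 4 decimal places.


On the fixed-variance normal subfamily, geodesic distance = |m1-m2|/sigma.
|-3 - 4| = 7.
sigma = 3.
d = 7/3 = 2.3333

2.3333


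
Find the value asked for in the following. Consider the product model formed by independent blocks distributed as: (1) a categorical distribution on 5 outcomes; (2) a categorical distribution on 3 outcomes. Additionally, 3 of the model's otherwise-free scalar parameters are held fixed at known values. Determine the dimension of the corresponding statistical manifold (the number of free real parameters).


The dimension of a statistical manifold equals the number of free
(independent) real parameters of the model. For a product of independent
blocks the parameter counts add.
- categorical on 5 outcomes (probabilities sum to 1): 5-1 = 4.
- categorical on 3 outcomes (probabilities sum to 1): 3-1 = 2.
Total = 4 + 2 = 6.
3 parameter(s) fixed at known values: 6 - 3 = 3.
Dimension = 3

3


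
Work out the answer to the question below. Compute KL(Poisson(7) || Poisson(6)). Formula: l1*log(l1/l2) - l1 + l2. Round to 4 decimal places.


KL divergence for Poisson:
KL = l1*log(l1/l2) - l1 + l2.
l1 = 7, l2 = 6.
log(7/6) = 0.154151.
l1*log(l1/l2) = 7 * 0.154151 = 1.079055.
KL = 1.079055 - 7 + 6 = 0.0791

0.0791


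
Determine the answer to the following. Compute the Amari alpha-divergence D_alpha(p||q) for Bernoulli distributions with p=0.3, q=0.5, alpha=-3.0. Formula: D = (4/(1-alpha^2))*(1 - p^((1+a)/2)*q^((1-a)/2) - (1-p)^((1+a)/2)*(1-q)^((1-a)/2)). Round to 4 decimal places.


Amari alpha-divergence:
D = (4/(1-alpha^2))*(1 - p^((1+a)/2)*q^((1-a)/2) - (1-p)^((1+a)/2)*(1-q)^((1-a)/2)).
alpha = -3.0, p = 0.3, q = 0.5.
e1 = (1+alpha)/2 = -1.0, e2 = (1-alpha)/2 = 2.0.
t1 = p^e1 * q^e2 = 0.3^-1.0 * 0.5^2.0 = 0.833333.
t2 = (1-p)^e1 * (1-q)^e2 = 0.7^-1.0 * 0.5^2.0 = 0.357143.
4/(1-alpha^2) = -0.5.
D = -0.5*(1 - 0.833333 - 0.357143) = 0.0952

0.0952


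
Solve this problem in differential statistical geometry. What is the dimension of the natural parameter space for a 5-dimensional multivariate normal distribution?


Exponential family dimension calculation:
For 5-dim MVN: mean has 5 params, covariance has 5*6/2 = 15 unique entries.
Total dim = 5 + 15 = 20.

20


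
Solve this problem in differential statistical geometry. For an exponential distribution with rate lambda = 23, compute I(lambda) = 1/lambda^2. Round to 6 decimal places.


Fisher information for exponential: I(lambda) = 1/lambda^2.
lambda = 23, lambda^2 = 529.
I = 1/529 = 0.001890

0.001890


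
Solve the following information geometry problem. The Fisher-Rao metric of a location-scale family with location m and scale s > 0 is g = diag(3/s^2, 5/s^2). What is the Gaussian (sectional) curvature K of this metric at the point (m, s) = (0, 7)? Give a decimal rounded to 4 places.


The metric has the form g = (A dm^2 + B ds^2)/s^2 with A = 3, B = 5.
Substitute u = sqrt(A/B)*m: g = B*(du^2 + ds^2)/s^2, i.e. B times the
Poincare upper half-plane metric, which has constant Gaussian curvature -1.
Scaling a 2D metric by a constant c divides the Gaussian curvature by c,
so K = -1/B = -1/(5) = -0.2000 everywhere (the point (m, s) = (0, 7) is irrelevant:
the curvature is constant).
The requested Gaussian curvature is K = -0.2000.

-0.2000


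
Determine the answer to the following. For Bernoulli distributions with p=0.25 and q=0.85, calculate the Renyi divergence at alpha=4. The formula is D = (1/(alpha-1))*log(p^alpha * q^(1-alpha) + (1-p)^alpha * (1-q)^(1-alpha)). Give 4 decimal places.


Renyi divergence of order alpha between Bernoulli distributions:
D = (1/(alpha-1))*log(p^alpha * q^(1-alpha) + (1-p)^alpha * (1-q)^(1-alpha)).
alpha = 4, p = 0.25, q = 0.85.
p^alpha * q^(1-alpha) = 0.25^4 * 0.85^-3 = 0.006361.
(1-p)^alpha * (1-q)^(1-alpha) = 0.75^4 * 0.15^-3 = 93.75.
sum = 0.006361 + 93.75 = 93.756361.
D = (1/3)*log(93.756361) = 1.5136

1.5136


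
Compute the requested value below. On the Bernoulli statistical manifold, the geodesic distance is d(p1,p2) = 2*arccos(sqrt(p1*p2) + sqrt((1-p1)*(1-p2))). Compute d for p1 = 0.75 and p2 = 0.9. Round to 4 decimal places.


Geodesic distance on Bernoulli manifold:
d(p1,p2) = 2*arccos(sqrt(p1*p2) + sqrt((1-p1)*(1-p2))).
sqrt(p1*p2) = sqrt(0.75*0.9) = 0.821584.
sqrt((1-p1)*(1-p2)) = sqrt(0.25*0.1) = 0.158114.
arg = 0.821584 + 0.158114 = 0.979698.
d = 2*arccos(0.979698) = 0.4037

0.4037


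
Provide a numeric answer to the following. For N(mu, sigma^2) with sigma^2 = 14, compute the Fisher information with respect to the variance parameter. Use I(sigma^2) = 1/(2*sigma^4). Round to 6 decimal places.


Fisher information for variance: I(sigma^2) = 1/(2*sigma^4).
sigma^2 = 14, so sigma^4 = 196.
I = 1/(2*196) = 1/392 = 0.002551

0.002551


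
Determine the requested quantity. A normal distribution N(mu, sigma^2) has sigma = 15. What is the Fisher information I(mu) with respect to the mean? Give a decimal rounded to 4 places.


The Fisher information for the mean of a normal distribution is I(mu) = 1/sigma^2.
sigma = 15, so sigma^2 = 225.
I(mu) = 1/225 = 0.0044

0.0044


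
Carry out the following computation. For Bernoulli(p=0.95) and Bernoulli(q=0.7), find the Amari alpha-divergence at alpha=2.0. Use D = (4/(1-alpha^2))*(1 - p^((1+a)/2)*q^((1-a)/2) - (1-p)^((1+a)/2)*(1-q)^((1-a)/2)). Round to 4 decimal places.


Amari alpha-divergence:
D = (4/(1-alpha^2))*(1 - p^((1+a)/2)*q^((1-a)/2) - (1-p)^((1+a)/2)*(1-q)^((1-a)/2)).
alpha = 2.0, p = 0.95, q = 0.7.
e1 = (1+alpha)/2 = 1.5, e2 = (1-alpha)/2 = -0.5.
t1 = p^e1 * q^e2 = 0.95^1.5 * 0.7^-0.5 = 1.106717.
t2 = (1-p)^e1 * (1-q)^e2 = 0.05^1.5 * 0.3^-0.5 = 0.020412.
4/(1-alpha^2) = -1.333333.
D = -1.333333*(1 - 1.106717 - 0.020412) = 0.1695

0.1695


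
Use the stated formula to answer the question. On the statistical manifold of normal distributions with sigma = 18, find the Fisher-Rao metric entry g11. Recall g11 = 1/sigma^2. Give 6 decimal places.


For the 2-parameter normal family, the Fisher metric has:
  g11 = 1/sigma^2, g22 = 2/sigma^2.
sigma = 18, sigma^2 = 324.
g11 = 0.003086

0.003086


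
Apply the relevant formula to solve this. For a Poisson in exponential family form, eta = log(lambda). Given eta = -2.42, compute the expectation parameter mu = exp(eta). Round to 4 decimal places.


Expectation parameter for Poisson exponential family:
mu = exp(eta).
eta = -2.42.
mu = exp(-2.42) = 0.0889

0.0889


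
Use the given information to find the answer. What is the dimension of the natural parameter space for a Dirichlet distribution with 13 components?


Exponential family dimension calculation:
Dirichlet with 13 components has 13 natural parameters.

13


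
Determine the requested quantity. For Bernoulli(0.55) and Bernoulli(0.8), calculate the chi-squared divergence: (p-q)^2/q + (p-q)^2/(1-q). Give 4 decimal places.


Chi-squared divergence between Bernoulli distributions:
chi^2 = (p-q)^2/q + (p-q)^2/(1-q).
p = 0.55, q = 0.8, p-q = -0.25.
(p-q)^2 = 0.0625.
term1 = 0.0625/0.8 = 0.078125.
term2 = 0.0625/0.2 = 0.3125.
chi^2 = 0.078125 + 0.3125 = 0.3906

0.3906


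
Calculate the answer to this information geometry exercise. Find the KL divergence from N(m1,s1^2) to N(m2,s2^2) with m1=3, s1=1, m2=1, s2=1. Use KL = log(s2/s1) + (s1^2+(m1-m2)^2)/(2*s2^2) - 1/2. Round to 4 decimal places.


KL divergence between normal distributions:
KL = log(s2/s1) + (s1^2 + (m1-m2)^2)/(2*s2^2) - 1/2.
log(1/1) = 0.0.
(1^2 + (3-1)^2)/(2*1^2) = (1 + 4)/2 = 2.5.
KL = 0.0 + 2.5 - 0.5 = 2.0000

2.0000


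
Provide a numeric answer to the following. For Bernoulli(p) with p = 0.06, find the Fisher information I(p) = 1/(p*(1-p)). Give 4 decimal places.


For Bernoulli(p), Fisher information is I(p) = 1/(p*(1-p)).
p = 0.06, 1-p = 0.94.
p*(1-p) = 0.0564.
I(p) = 1/0.0564 = 17.7305

17.7305


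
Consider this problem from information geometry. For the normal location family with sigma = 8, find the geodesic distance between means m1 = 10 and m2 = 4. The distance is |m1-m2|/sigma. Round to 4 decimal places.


On the fixed-variance normal subfamily, geodesic distance = |m1-m2|/sigma.
|10 - 4| = 6.
sigma = 8.
d = 6/8 = 0.7500

0.7500


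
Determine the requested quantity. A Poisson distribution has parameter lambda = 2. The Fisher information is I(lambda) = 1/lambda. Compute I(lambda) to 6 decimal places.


Fisher information for Poisson: I(lambda) = 1/lambda.
lambda = 2.
I(lambda) = 1/2 = 0.500000

0.500000


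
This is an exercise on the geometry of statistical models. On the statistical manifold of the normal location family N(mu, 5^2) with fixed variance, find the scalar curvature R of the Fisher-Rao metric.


This family has a single free parameter, so its statistical manifold
is 1-dimensional. The Riemann curvature tensor of any 1-dimensional
Riemannian manifold vanishes identically, so R = 0.

0


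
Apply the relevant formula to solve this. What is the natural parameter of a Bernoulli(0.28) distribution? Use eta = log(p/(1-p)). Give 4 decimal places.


Natural parameter for Bernoulli: eta = log(p/(1-p)).
p = 0.28, 1-p = 0.72.
p/(1-p) = 0.388889.
eta = log(0.388889) = -0.9445

-0.9445


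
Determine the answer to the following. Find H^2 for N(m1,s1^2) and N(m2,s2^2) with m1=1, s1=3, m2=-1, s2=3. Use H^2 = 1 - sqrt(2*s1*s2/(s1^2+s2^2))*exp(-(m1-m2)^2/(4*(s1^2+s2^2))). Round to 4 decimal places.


Squared Hellinger distance for Gaussians:
H^2 = 1 - sqrt(2*s1*s2/(s1^2+s2^2)) * exp(-(m1-m2)^2/(4*(s1^2+s2^2))).
s1^2 = 9, s2^2 = 9, s1^2+s2^2 = 18.
sqrt(2*3*3/(18)) = 1.0.
(m1-m2)^2 = (2)^2 = 4.
exp(-4/(4*18)) = exp(-0.055556) = 0.945959.
H^2 = 1 - 1.0*0.945959 = 0.0540

0.0540


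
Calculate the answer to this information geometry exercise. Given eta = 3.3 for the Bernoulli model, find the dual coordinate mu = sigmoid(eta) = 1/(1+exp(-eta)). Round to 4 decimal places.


Dual coordinate (expectation parameter) for Bernoulli:
mu = 1/(1+exp(-eta)).
eta = 3.3.
exp(-eta) = exp(-3.3) = 0.036883.
mu = 1/(1+0.036883) = 0.9644

0.9644


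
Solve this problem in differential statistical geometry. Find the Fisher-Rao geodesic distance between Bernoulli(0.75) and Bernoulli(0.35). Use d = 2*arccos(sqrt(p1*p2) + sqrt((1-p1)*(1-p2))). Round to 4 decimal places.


Geodesic distance on Bernoulli manifold:
d(p1,p2) = 2*arccos(sqrt(p1*p2) + sqrt((1-p1)*(1-p2))).
sqrt(p1*p2) = sqrt(0.75*0.35) = 0.512348.
sqrt((1-p1)*(1-p2)) = sqrt(0.25*0.65) = 0.403113.
arg = 0.512348 + 0.403113 = 0.91546.
d = 2*arccos(0.91546) = 0.8283

0.8283


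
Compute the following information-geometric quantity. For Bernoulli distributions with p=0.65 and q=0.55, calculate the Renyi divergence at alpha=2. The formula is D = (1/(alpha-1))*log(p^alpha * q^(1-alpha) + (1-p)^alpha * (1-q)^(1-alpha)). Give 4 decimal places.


Renyi divergence of order alpha between Bernoulli distributions:
D = (1/(alpha-1))*log(p^alpha * q^(1-alpha) + (1-p)^alpha * (1-q)^(1-alpha)).
alpha = 2, p = 0.65, q = 0.55.
p^alpha * q^(1-alpha) = 0.65^2 * 0.55^-1 = 0.768182.
(1-p)^alpha * (1-q)^(1-alpha) = 0.35^2 * 0.45^-1 = 0.272222.
sum = 0.768182 + 0.272222 = 1.040404.
D = (1/1)*log(1.040404) = 0.0396

0.0396


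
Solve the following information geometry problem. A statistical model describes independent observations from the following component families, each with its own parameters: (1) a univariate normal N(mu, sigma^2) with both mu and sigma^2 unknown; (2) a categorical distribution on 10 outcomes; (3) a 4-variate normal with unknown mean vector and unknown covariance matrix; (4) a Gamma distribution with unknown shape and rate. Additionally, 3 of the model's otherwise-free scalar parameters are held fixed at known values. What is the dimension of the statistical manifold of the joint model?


The dimension of a statistical manifold equals the number of free
(independent) real parameters of the model. For a product of independent
blocks the parameter counts add.
- normal (mu, sigma^2): 2.
- categorical on 10 outcomes (probabilities sum to 1): 10-1 = 9.
- 4-variate normal: 4 (mean) + 4*5/2 = 10 (symmetric covariance) = 14.
- Gamma (shape, rate): 2.
Total = 2 + 9 + 14 + 2 = 27.
3 parameter(s) fixed at known values: 27 - 3 = 24.
Dimension = 24

24


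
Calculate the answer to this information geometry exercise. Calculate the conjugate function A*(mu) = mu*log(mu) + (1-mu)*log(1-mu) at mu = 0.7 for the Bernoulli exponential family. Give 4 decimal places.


Legendre transform for Bernoulli:
A*(mu) = mu*log(mu) + (1-mu)*log(1-mu).
mu = 0.7, 1-mu = 0.3.
mu*log(mu) = 0.7*log(0.7) = -0.249672.
(1-mu)*log(1-mu) = 0.3*log(0.3) = -0.361192.
A* = -0.249672 + -0.361192 = -0.6109

-0.6109


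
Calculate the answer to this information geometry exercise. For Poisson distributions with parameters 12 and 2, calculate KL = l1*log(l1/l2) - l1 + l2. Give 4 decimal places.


KL divergence for Poisson:
KL = l1*log(l1/l2) - l1 + l2.
l1 = 12, l2 = 2.
log(12/2) = 1.791759.
l1*log(l1/l2) = 12 * 1.791759 = 21.501114.
KL = 21.501114 - 12 + 2 = 11.5011

11.5011


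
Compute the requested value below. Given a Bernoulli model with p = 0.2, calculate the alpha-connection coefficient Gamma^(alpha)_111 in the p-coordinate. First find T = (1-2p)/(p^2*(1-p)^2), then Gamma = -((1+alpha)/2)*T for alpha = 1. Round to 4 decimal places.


Skewness (Amari-Chentsov) tensor: T = (1-2p)/(p^2*(1-p)^2).
p = 0.2, 1-2p = 0.6, p^2 = 0.04, (1-p)^2 = 0.64.
T = 0.6/(0.04 * 0.64) = 23.4375.
In the p-coordinate, Gamma^(alpha) = Gamma^(0) - (alpha/2)*T with Gamma^(0) = (1/2)*g'(p) = -T/2,
so Gamma^(alpha) = -((1+alpha)/2)*T.
alpha = 1, -(1+alpha)/2 = -1.0.
Gamma = -1.0 * 23.4375 = -23.4375

-23.4375


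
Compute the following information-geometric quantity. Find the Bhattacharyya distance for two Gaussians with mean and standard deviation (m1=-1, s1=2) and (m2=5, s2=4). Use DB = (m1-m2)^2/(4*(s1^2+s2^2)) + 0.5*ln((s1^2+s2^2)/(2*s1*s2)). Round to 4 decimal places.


Bhattacharyya distance between two Gaussians:
DB = (m1-m2)^2/(4*(s1^2+s2^2)) + (1/2)*ln((s1^2+s2^2)/(2*s1*s2)).
(m1-m2)^2 = (-6)^2 = 36.
s1^2+s2^2 = 4 + 16 = 20.
term1 = 36/80 = 0.45.
term2 = 0.5*ln(20/16.0) = 0.111572.
DB = 0.45 + 0.111572 = 0.5616

0.5616


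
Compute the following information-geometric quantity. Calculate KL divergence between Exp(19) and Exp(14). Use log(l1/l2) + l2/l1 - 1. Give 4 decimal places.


KL divergence for exponential family:
KL = log(l1/l2) + l2/l1 - 1.
log(19/14) = 0.305382.
14/19 = 0.736842.
KL = 0.305382 + 0.736842 - 1 = 0.0422

0.0422


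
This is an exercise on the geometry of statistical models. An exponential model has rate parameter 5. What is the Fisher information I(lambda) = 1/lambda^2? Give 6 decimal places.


Fisher information for exponential: I(lambda) = 1/lambda^2.
lambda = 5, lambda^2 = 25.
I = 1/25 = 0.040000

0.040000


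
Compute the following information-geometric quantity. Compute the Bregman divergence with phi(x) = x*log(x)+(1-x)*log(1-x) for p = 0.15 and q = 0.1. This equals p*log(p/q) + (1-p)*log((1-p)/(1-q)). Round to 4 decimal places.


Bregman divergence with negative entropy generator:
D = p*log(p/q) + (1-p)*log((1-p)/(1-q)).
p = 0.15, q = 0.1.
p*log(p/q) = 0.15*log(0.15/0.1) = 0.06082.
(1-p)*log((1-p)/(1-q)) = 0.85*log(0.85/0.9) = -0.048585.
D = 0.06082 + -0.048585 = 0.0122

0.0122


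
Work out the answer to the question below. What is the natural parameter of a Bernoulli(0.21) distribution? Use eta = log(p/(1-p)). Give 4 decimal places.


Natural parameter for Bernoulli: eta = log(p/(1-p)).
p = 0.21, 1-p = 0.79.
p/(1-p) = 0.265823.
eta = log(0.265823) = -1.3249

-1.3249


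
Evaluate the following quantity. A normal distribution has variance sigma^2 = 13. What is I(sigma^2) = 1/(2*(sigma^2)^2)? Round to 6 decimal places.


Fisher information for variance: I(sigma^2) = 1/(2*sigma^4).
sigma^2 = 13, so sigma^4 = 169.
I = 1/(2*169) = 1/338 = 0.002959

0.002959


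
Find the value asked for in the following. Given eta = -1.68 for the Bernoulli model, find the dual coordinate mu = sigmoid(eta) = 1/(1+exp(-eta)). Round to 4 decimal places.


Dual coordinate (expectation parameter) for Bernoulli:
mu = 1/(1+exp(-eta)).
eta = -1.68.
exp(-eta) = exp(1.68) = 5.365556.
mu = 1/(1+5.365556) = 0.1571

0.1571


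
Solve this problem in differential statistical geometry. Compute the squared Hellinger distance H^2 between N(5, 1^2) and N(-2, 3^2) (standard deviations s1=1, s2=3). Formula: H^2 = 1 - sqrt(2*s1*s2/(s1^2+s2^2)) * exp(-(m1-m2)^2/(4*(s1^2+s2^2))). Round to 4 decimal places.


Squared Hellinger distance for Gaussians:
H^2 = 1 - sqrt(2*s1*s2/(s1^2+s2^2)) * exp(-(m1-m2)^2/(4*(s1^2+s2^2))).
s1^2 = 1, s2^2 = 9, s1^2+s2^2 = 10.
sqrt(2*1*3/(10)) = 0.774597.
(m1-m2)^2 = (7)^2 = 49.
exp(-49/(4*10)) = exp(-1.225) = 0.293758.
H^2 = 1 - 0.774597*0.293758 = 0.7725

0.7725


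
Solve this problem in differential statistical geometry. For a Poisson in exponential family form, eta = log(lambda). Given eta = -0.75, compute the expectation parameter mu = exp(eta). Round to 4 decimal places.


Expectation parameter for Poisson exponential family:
mu = exp(eta).
eta = -0.75.
mu = exp(-0.75) = 0.4724

0.4724


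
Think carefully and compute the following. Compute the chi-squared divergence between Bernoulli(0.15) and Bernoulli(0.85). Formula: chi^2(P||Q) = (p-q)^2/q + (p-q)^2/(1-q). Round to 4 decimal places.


Chi-squared divergence between Bernoulli distributions:
chi^2 = (p-q)^2/q + (p-q)^2/(1-q).
p = 0.15, q = 0.85, p-q = -0.7.
(p-q)^2 = 0.49.
term1 = 0.49/0.85 = 0.576471.
term2 = 0.49/0.15 = 3.266667.
chi^2 = 0.576471 + 3.266667 = 3.8431

3.8431


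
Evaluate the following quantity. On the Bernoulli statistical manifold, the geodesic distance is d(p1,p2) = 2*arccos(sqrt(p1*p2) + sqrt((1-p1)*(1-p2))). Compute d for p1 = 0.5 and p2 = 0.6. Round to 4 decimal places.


Geodesic distance on Bernoulli manifold:
d(p1,p2) = 2*arccos(sqrt(p1*p2) + sqrt((1-p1)*(1-p2))).
sqrt(p1*p2) = sqrt(0.5*0.6) = 0.547723.
sqrt((1-p1)*(1-p2)) = sqrt(0.5*0.4) = 0.447214.
arg = 0.547723 + 0.447214 = 0.994936.
d = 2*arccos(0.994936) = 0.2014

0.2014


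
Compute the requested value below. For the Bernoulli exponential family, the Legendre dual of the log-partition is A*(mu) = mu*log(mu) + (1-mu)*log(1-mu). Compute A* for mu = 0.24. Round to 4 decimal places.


Legendre transform for Bernoulli:
A*(mu) = mu*log(mu) + (1-mu)*log(1-mu).
mu = 0.24, 1-mu = 0.76.
mu*log(mu) = 0.24*log(0.24) = -0.342508.
(1-mu)*log(1-mu) = 0.76*log(0.76) = -0.208572.
A* = -0.342508 + -0.208572 = -0.5511

-0.5511


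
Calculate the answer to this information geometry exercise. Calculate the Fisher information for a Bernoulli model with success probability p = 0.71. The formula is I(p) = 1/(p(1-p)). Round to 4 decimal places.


For Bernoulli(p), Fisher information is I(p) = 1/(p*(1-p)).
p = 0.71, 1-p = 0.29.
p*(1-p) = 0.2059.
I(p) = 1/0.2059 = 4.8567

4.8567


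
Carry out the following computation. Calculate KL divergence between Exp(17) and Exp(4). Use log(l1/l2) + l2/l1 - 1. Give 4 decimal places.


KL divergence for exponential family:
KL = log(l1/l2) + l2/l1 - 1.
log(17/4) = 1.446919.
4/17 = 0.235294.
KL = 1.446919 + 0.235294 - 1 = 0.6822

0.6822


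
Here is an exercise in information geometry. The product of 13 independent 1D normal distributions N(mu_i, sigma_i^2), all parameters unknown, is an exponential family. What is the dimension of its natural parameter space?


Exponential family dimension calculation:
Each univariate normal has two natural parameters (mu/sigma^2 and -1/(2 sigma^2)).
With 13 independent components, dim = 2 * 13 = 26.

26


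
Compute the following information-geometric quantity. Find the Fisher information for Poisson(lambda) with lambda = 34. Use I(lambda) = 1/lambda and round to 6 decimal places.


Fisher information for Poisson: I(lambda) = 1/lambda.
lambda = 34.
I(lambda) = 1/34 = 0.029412

0.029412


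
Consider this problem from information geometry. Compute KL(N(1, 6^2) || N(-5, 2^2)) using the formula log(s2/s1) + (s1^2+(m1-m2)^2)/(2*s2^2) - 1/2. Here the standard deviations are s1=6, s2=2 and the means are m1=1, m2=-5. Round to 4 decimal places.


KL divergence between normal distributions:
KL = log(s2/s1) + (s1^2 + (m1-m2)^2)/(2*s2^2) - 1/2.
log(2/6) = -1.098612.
(6^2 + (1--5)^2)/(2*2^2) = (36 + 36)/8 = 9.0.
KL = -1.098612 + 9.0 - 0.5 = 7.4014

7.4014


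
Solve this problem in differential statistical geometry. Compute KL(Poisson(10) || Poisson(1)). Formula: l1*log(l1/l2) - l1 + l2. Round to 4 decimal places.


KL divergence for Poisson:
KL = l1*log(l1/l2) - l1 + l2.
l1 = 10, l2 = 1.
log(10/1) = 2.302585.
l1*log(l1/l2) = 10 * 2.302585 = 23.025851.
KL = 23.025851 - 10 + 1 = 14.0259

14.0259


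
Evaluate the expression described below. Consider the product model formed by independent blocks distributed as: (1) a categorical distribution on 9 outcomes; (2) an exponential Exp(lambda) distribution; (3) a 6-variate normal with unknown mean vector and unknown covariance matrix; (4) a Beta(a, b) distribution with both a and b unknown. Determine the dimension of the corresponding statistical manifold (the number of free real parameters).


The dimension of a statistical manifold equals the number of free
(independent) real parameters of the model. For a product of independent
blocks the parameter counts add.
- categorical on 9 outcomes (probabilities sum to 1): 9-1 = 8.
- exponential (lambda): 1.
- 6-variate normal: 6 (mean) + 6*7/2 = 21 (symmetric covariance) = 27.
- Beta (a, b): 2.
Total = 8 + 1 + 27 + 2 = 38.
Dimension = 38

38


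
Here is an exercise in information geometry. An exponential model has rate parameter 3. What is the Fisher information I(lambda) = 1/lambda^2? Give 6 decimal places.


Fisher information for exponential: I(lambda) = 1/lambda^2.
lambda = 3, lambda^2 = 9.
I = 1/9 = 0.111111

0.111111


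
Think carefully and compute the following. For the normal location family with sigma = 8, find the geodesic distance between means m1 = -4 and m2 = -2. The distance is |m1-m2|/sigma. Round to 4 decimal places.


On the fixed-variance normal subfamily, geodesic distance = |m1-m2|/sigma.
|-4 - -2| = 2.
sigma = 8.
d = 2/8 = 0.2500

0.2500
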